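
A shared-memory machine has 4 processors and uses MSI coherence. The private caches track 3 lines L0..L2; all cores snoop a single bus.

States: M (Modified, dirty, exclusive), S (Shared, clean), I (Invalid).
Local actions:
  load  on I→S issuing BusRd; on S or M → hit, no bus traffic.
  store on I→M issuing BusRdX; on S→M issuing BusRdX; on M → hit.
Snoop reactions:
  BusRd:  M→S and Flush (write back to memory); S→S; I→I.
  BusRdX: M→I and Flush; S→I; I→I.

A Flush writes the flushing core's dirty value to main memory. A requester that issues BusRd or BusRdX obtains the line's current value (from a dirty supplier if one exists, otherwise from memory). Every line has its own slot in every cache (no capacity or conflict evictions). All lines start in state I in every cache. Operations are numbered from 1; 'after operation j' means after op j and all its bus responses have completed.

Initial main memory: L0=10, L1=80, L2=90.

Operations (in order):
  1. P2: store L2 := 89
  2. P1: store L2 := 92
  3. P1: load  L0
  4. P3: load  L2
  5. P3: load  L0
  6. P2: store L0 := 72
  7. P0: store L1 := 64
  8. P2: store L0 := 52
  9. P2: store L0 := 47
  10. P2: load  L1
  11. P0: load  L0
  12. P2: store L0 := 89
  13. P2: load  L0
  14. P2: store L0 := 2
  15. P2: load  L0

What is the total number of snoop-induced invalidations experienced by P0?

  op1 P2: store L2 := 89 → I/I/M/I on L2; bus BusRdX; mem=90
  op2 P1: store L2 := 92 → I/M/I/I on L2; bus BusRdX Flush; mem=89
  op3 P1: load  L0 → I/S/I/I on L0; bus BusRd; mem=10
  op4 P3: load  L2 → I/S/I/S on L2; bus BusRd Flush; mem=92
  op5 P3: load  L0 → I/S/I/S on L0; bus BusRd; mem=10
  op6 P2: store L0 := 72 → I/I/M/I on L0; bus BusRdX; mem=10
  op7 P0: store L1 := 64 → M/I/I/I on L1; bus BusRdX; mem=80
  op8 P2: store L0 := 52 → I/I/M/I on L0; bus (none); mem=10
  op9 P2: store L0 := 47 → I/I/M/I on L0; bus (none); mem=10
  op10 P2: load  L1 → S/I/S/I on L1; bus BusRd Flush; mem=64
  op11 P0: load  L0 → S/I/S/I on L0; bus BusRd Flush; mem=47
  op12 P2: store L0 := 89 → I/I/M/I on L0; bus BusRdX; mem=47
  op13 P2: load  L0 → I/I/M/I on L0; bus (none); mem=47
  op14 P2: store L0 := 2 → I/I/M/I on L0; bus (none); mem=47
  op15 P2: load  L0 → I/I/M/I on L0; bus (none); mem=47

invalidations = 1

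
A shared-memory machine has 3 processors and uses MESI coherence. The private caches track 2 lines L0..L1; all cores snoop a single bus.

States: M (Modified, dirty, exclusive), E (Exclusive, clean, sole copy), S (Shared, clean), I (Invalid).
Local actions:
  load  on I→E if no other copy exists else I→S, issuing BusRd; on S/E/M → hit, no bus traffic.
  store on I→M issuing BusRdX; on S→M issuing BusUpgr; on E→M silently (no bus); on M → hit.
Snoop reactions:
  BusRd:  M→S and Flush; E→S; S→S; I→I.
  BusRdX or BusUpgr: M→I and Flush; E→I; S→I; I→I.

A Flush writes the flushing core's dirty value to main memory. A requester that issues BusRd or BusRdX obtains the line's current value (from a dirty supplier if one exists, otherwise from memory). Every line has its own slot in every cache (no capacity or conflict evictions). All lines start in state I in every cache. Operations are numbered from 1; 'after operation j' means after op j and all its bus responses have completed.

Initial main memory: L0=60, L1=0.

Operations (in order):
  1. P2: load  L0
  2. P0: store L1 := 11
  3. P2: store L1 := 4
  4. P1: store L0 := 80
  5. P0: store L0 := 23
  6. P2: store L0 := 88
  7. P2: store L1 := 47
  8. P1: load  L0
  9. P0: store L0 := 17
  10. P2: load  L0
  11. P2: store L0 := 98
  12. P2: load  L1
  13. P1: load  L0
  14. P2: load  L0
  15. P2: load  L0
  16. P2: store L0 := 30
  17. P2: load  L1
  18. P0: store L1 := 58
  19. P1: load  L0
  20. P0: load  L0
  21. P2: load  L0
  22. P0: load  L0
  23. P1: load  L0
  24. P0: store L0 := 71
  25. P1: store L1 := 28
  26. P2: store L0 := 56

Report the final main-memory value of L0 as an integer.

memory[L0] = 71

step 1: P2: load  L0  ⟶  IIE  (L0)  txn=BusRd  M[L0]=60
step 2: P0: store L1 := 11  ⟶  MII  (L1)  txn=BusRdX  M[L1]=0
step 3: P2: store L1 := 4  ⟶  IIM  (L1)  txn=BusRdX+Flush  M[L1]=11
step 4: P1: store L0 := 80  ⟶  IMI  (L0)  txn=BusRdX  M[L0]=60
step 5: P0: store L0 := 23  ⟶  MII  (L0)  txn=BusRdX+Flush  M[L0]=80
step 6: P2: store L0 := 88  ⟶  IIM  (L0)  txn=BusRdX+Flush  M[L0]=23
step 7: P2: store L1 := 47  ⟶  IIM  (L1)  txn=∅  M[L1]=11
step 8: P1: load  L0  ⟶  ISS  (L0)  txn=BusRd+Flush  M[L0]=88
step 9: P0: store L0 := 17  ⟶  MII  (L0)  txn=BusRdX  M[L0]=88
step 10: P2: load  L0  ⟶  SIS  (L0)  txn=BusRd+Flush  M[L0]=17
step 11: P2: store L0 := 98  ⟶  IIM  (L0)  txn=BusUpgr  M[L0]=17
step 12: P2: load  L1  ⟶  IIM  (L1)  txn=∅  M[L1]=11
step 13: P1: load  L0  ⟶  ISS  (L0)  txn=BusRd+Flush  M[L0]=98
step 14: P2: load  L0  ⟶  ISS  (L0)  txn=∅  M[L0]=98
step 15: P2: load  L0  ⟶  ISS  (L0)  txn=∅  M[L0]=98
step 16: P2: store L0 := 30  ⟶  IIM  (L0)  txn=BusUpgr  M[L0]=98
step 17: P2: load  L1  ⟶  IIM  (L1)  txn=∅  M[L1]=11
step 18: P0: store L1 := 58  ⟶  MII  (L1)  txn=BusRdX+Flush  M[L1]=47
step 19: P1: load  L0  ⟶  ISS  (L0)  txn=BusRd+Flush  M[L0]=30
step 20: P0: load  L0  ⟶  SSS  (L0)  txn=BusRd  M[L0]=30
step 21: P2: load  L0  ⟶  SSS  (L0)  txn=∅  M[L0]=30
step 22: P0: load  L0  ⟶  SSS  (L0)  txn=∅  M[L0]=30
step 23: P1: load  L0  ⟶  SSS  (L0)  txn=∅  M[L0]=30
step 24: P0: store L0 := 71  ⟶  MII  (L0)  txn=BusUpgr  M[L0]=30
step 25: P1: store L1 := 28  ⟶  IMI  (L1)  txn=BusRdX+Flush  M[L1]=58
step 26: P2: store L0 := 56  ⟶  IIM  (L0)  txn=BusRdX+Flush  M[L0]=71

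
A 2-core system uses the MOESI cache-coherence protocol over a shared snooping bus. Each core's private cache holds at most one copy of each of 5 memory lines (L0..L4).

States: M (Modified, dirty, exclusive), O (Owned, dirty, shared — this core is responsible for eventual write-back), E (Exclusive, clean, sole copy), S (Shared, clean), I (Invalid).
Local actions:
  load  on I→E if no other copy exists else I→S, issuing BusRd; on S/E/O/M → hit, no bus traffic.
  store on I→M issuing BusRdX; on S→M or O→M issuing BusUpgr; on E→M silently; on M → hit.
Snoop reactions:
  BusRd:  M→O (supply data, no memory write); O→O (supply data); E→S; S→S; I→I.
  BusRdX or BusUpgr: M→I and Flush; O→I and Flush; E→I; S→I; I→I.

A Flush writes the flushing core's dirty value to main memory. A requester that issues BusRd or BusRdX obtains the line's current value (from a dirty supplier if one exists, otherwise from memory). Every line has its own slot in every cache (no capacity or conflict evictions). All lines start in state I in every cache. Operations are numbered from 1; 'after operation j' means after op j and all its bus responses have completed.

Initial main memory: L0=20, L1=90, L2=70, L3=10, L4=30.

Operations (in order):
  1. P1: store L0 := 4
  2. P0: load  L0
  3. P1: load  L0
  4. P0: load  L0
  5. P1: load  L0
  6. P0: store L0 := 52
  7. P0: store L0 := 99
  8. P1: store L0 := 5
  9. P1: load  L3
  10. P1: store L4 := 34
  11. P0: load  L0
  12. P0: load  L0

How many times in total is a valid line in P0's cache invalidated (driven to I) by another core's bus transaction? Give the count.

invalidations = 1

1. P1: store L0 := 4  bus=[BusRdX]  L0: P0=I P1=M  mem[L0]=20
2. P0: load  L0  bus=[BusRd]  L0: P0=S P1=O  mem[L0]=20
3. P1: load  L0  bus=[-]  L0: P0=S P1=O  mem[L0]=20
4. P0: load  L0  bus=[-]  L0: P0=S P1=O  mem[L0]=20
5. P1: load  L0  bus=[-]  L0: P0=S P1=O  mem[L0]=20
6. P0: store L0 := 52  bus=[BusUpgr,Flush]  L0: P0=M P1=I  mem[L0]=4
7. P0: store L0 := 99  bus=[-]  L0: P0=M P1=I  mem[L0]=4
8. P1: store L0 := 5  bus=[BusRdX,Flush]  L0: P0=I P1=M  mem[L0]=99
9. P1: load  L3  bus=[BusRd]  L3: P0=I P1=E  mem[L3]=10
10. P1: store L4 := 34  bus=[BusRdX]  L4: P0=I P1=M  mem[L4]=30
11. P0: load  L0  bus=[BusRd]  L0: P0=S P1=O  mem[L0]=99
12. P0: load  L0  bus=[-]  L0: P0=S P1=O  mem[L0]=99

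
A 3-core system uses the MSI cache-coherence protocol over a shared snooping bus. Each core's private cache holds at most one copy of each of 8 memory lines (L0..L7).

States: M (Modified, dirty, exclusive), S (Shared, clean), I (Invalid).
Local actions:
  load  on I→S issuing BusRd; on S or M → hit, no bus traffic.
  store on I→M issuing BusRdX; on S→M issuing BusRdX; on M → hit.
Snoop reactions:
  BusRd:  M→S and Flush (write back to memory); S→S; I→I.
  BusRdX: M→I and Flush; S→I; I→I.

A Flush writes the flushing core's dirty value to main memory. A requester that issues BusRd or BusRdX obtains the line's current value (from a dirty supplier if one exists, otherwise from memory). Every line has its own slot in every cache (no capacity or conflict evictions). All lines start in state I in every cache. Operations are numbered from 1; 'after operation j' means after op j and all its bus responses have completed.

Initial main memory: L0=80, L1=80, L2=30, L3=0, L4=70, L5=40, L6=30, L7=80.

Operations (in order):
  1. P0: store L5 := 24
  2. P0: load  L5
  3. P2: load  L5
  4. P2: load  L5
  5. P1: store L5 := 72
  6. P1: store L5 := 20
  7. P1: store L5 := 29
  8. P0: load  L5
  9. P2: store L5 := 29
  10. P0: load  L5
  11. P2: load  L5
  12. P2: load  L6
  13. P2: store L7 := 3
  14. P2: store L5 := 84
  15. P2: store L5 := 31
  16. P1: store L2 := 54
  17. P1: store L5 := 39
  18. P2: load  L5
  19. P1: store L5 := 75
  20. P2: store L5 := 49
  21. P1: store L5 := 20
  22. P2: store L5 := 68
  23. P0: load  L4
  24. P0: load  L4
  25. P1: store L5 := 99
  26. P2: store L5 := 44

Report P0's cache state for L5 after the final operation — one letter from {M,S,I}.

step 1: P0: store L5 := 24  ⟶  MII  (L5)  txn=BusRdX  M[L5]=40
step 2: P0: load  L5  ⟶  MII  (L5)  txn=∅  M[L5]=40
step 3: P2: load  L5  ⟶  SIS  (L5)  txn=BusRd+Flush  M[L5]=24
step 4: P2: load  L5  ⟶  SIS  (L5)  txn=∅  M[L5]=24
step 5: P1: store L5 := 72  ⟶  IMI  (L5)  txn=BusRdX  M[L5]=24
step 6: P1: store L5 := 20  ⟶  IMI  (L5)  txn=∅  M[L5]=24
step 7: P1: store L5 := 29  ⟶  IMI  (L5)  txn=∅  M[L5]=24
step 8: P0: load  L5  ⟶  SSI  (L5)  txn=BusRd+Flush  M[L5]=29
step 9: P2: store L5 := 29  ⟶  IIM  (L5)  txn=BusRdX  M[L5]=29
step 10: P0: load  L5  ⟶  SIS  (L5)  txn=BusRd+Flush  M[L5]=29
step 11: P2: load  L5  ⟶  SIS  (L5)  txn=∅  M[L5]=29
step 12: P2: load  L6  ⟶  IIS  (L6)  txn=BusRd  M[L6]=30
step 13: P2: store L7 := 3  ⟶  IIM  (L7)  txn=BusRdX  M[L7]=80
step 14: P2: store L5 := 84  ⟶  IIM  (L5)  txn=BusRdX  M[L5]=29
step 15: P2: store L5 := 31  ⟶  IIM  (L5)  txn=∅  M[L5]=29
step 16: P1: store L2 := 54  ⟶  IMI  (L2)  txn=BusRdX  M[L2]=30
step 17: P1: store L5 := 39  ⟶  IMI  (L5)  txn=BusRdX+Flush  M[L5]=31
step 18: P2: load  L5  ⟶  ISS  (L5)  txn=BusRd+Flush  M[L5]=39
step 19: P1: store L5 := 75  ⟶  IMI  (L5)  txn=BusRdX  M[L5]=39
step 20: P2: store L5 := 49  ⟶  IIM  (L5)  txn=BusRdX+Flush  M[L5]=75
step 21: P1: store L5 := 20  ⟶  IMI  (L5)  txn=BusRdX+Flush  M[L5]=49
step 22: P2: store L5 := 68  ⟶  IIM  (L5)  txn=BusRdX+Flush  M[L5]=20
step 23: P0: load  L4  ⟶  SII  (L4)  txn=BusRd  M[L4]=70
step 24: P0: load  L4  ⟶  SII  (L4)  txn=∅  M[L4]=70
step 25: P1: store L5 := 99  ⟶  IMI  (L5)  txn=BusRdX+Flush  M[L5]=68
step 26: P2: store L5 := 44  ⟶  IIM  (L5)  txn=BusRdX+Flush  M[L5]=99

state = I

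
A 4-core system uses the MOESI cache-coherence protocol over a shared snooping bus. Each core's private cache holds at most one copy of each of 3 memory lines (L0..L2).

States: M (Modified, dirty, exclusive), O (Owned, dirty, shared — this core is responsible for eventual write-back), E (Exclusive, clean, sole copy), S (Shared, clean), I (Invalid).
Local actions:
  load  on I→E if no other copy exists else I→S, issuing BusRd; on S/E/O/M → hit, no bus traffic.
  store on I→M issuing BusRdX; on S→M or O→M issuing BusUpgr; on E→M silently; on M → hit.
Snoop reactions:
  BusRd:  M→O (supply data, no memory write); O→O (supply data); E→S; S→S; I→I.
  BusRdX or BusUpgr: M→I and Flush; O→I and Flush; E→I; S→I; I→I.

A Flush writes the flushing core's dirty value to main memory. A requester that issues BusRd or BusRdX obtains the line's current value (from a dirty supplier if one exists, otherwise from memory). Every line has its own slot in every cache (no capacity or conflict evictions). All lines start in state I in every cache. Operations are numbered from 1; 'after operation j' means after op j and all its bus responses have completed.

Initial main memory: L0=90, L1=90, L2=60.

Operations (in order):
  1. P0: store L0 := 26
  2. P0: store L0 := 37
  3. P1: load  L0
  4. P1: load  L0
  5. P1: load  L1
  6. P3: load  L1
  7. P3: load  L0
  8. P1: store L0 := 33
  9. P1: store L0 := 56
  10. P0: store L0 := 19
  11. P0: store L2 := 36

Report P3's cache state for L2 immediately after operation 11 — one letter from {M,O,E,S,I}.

1. P0: store L0 := 26  bus=[BusRdX]  L0: P0=M P1=I P2=I P3=I  mem[L0]=90
2. P0: store L0 := 37  bus=[-]  L0: P0=M P1=I P2=I P3=I  mem[L0]=90
3. P1: load  L0  bus=[BusRd]  L0: P0=O P1=S P2=I P3=I  mem[L0]=90
4. P1: load  L0  bus=[-]  L0: P0=O P1=S P2=I P3=I  mem[L0]=90
5. P1: load  L1  bus=[BusRd]  L1: P0=I P1=E P2=I P3=I  mem[L1]=90
6. P3: load  L1  bus=[BusRd]  L1: P0=I P1=S P2=I P3=S  mem[L1]=90
7. P3: load  L0  bus=[BusRd]  L0: P0=O P1=S P2=I P3=S  mem[L0]=90
8. P1: store L0 := 33  bus=[BusUpgr,Flush]  L0: P0=I P1=M P2=I P3=I  mem[L0]=37
9. P1: store L0 := 56  bus=[-]  L0: P0=I P1=M P2=I P3=I  mem[L0]=37
10. P0: store L0 := 19  bus=[BusRdX,Flush]  L0: P0=M P1=I P2=I P3=I  mem[L0]=56
11. P0: store L2 := 36  bus=[BusRdX]  L2: P0=M P1=I P2=I P3=I  mem[L2]=60

state = I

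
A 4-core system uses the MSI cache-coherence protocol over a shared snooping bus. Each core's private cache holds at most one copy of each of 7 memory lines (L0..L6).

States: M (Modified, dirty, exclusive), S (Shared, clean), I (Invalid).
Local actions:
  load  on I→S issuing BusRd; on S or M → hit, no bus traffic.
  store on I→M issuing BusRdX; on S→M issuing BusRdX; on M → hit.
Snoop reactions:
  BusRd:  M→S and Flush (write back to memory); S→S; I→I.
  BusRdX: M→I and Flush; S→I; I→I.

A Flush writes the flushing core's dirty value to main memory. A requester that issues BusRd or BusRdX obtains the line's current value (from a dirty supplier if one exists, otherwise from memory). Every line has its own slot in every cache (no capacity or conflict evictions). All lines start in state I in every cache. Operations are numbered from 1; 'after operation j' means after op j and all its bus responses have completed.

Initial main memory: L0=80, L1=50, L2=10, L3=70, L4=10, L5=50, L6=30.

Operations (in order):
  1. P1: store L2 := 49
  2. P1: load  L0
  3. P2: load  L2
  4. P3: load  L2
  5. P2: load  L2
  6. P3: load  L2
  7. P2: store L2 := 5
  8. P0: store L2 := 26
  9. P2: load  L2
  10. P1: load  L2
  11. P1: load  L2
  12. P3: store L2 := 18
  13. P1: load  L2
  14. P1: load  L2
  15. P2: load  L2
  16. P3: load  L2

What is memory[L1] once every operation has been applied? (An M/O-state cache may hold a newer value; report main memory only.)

1. P1: store L2 := 49  bus=[BusRdX]  L2: P0=I P1=M P2=I P3=I  mem[L2]=10
2. P1: load  L0  bus=[BusRd]  L0: P0=I P1=S P2=I P3=I  mem[L0]=80
3. P2: load  L2  bus=[BusRd,Flush]  L2: P0=I P1=S P2=S P3=I  mem[L2]=49
4. P3: load  L2  bus=[BusRd]  L2: P0=I P1=S P2=S P3=S  mem[L2]=49
5. P2: load  L2  bus=[-]  L2: P0=I P1=S P2=S P3=S  mem[L2]=49
6. P3: load  L2  bus=[-]  L2: P0=I P1=S P2=S P3=S  mem[L2]=49
7. P2: store L2 := 5  bus=[BusRdX]  L2: P0=I P1=I P2=M P3=I  mem[L2]=49
8. P0: store L2 := 26  bus=[BusRdX,Flush]  L2: P0=M P1=I P2=I P3=I  mem[L2]=5
9. P2: load  L2  bus=[BusRd,Flush]  L2: P0=S P1=I P2=S P3=I  mem[L2]=26
10. P1: load  L2  bus=[BusRd]  L2: P0=S P1=S P2=S P3=I  mem[L2]=26
11. P1: load  L2  bus=[-]  L2: P0=S P1=S P2=S P3=I  mem[L2]=26
12. P3: store L2 := 18  bus=[BusRdX]  L2: P0=I P1=I P2=I P3=M  mem[L2]=26
13. P1: load  L2  bus=[BusRd,Flush]  L2: P0=I P1=S P2=I P3=S  mem[L2]=18
14. P1: load  L2  bus=[-]  L2: P0=I P1=S P2=I P3=S  mem[L2]=18
15. P2: load  L2  bus=[BusRd]  L2: P0=I P1=S P2=S P3=S  mem[L2]=18
16. P3: load  L2  bus=[-]  L2: P0=I P1=S P2=S P3=S  mem[L2]=18

memory[L1] = 50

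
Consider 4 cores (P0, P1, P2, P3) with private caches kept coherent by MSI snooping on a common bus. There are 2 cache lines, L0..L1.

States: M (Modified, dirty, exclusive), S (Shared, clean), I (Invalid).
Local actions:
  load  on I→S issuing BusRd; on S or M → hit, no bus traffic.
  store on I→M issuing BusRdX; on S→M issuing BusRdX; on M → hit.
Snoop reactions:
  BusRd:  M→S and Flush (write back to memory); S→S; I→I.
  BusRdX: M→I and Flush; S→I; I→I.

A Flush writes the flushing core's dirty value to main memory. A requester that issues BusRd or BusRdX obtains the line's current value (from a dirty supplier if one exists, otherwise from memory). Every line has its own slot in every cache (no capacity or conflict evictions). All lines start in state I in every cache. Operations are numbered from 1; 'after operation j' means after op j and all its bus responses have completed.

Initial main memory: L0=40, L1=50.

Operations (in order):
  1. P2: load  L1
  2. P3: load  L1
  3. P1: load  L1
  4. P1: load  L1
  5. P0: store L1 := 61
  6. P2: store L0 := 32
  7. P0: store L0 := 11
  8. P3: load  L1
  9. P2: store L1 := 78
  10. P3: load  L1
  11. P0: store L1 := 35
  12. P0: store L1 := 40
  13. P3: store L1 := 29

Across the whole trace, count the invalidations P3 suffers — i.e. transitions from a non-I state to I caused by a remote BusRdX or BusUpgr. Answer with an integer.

invalidations = 3

  op1 P2: load  L1 → I/I/S/I on L1; bus BusRd; mem=50
  op2 P3: load  L1 → I/I/S/S on L1; bus BusRd; mem=50
  op3 P1: load  L1 → I/S/S/S on L1; bus BusRd; mem=50
  op4 P1: load  L1 → I/S/S/S on L1; bus (none); mem=50
  op5 P0: store L1 := 61 → M/I/I/I on L1; bus BusRdX; mem=50
  op6 P2: store L0 := 32 → I/I/M/I on L0; bus BusRdX; mem=40
  op7 P0: store L0 := 11 → M/I/I/I on L0; bus BusRdX Flush; mem=32
  op8 P3: load  L1 → S/I/I/S on L1; bus BusRd Flush; mem=61
  op9 P2: store L1 := 78 → I/I/M/I on L1; bus BusRdX; mem=61
  op10 P3: load  L1 → I/I/S/S on L1; bus BusRd Flush; mem=78
  op11 P0: store L1 := 35 → M/I/I/I on L1; bus BusRdX; mem=78
  op12 P0: store L1 := 40 → M/I/I/I on L1; bus (none); mem=78
  op13 P3: store L1 := 29 → I/I/I/M on L1; bus BusRdX Flush; mem=40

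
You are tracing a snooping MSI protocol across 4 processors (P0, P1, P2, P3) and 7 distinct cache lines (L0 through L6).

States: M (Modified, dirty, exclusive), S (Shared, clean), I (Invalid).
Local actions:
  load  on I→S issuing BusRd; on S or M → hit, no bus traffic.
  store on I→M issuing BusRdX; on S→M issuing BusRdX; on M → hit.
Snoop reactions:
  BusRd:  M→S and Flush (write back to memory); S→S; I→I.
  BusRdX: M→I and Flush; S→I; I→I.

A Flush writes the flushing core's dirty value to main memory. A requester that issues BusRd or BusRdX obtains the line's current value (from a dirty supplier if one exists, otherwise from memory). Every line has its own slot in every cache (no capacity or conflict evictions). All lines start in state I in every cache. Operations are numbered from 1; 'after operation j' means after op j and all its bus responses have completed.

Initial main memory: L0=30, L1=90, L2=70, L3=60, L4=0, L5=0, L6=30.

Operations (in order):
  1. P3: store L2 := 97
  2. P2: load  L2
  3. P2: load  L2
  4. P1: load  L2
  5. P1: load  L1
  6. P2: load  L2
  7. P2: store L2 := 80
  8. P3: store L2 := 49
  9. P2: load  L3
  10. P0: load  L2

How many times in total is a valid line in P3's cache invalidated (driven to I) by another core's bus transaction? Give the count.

invalidations = 1

  op1 P3: store L2 := 97 → I/I/I/M on L2; bus BusRdX; mem=70
  op2 P2: load  L2 → I/I/S/S on L2; bus BusRd Flush; mem=97
  op3 P2: load  L2 → I/I/S/S on L2; bus (none); mem=97
  op4 P1: load  L2 → I/S/S/S on L2; bus BusRd; mem=97
  op5 P1: load  L1 → I/S/I/I on L1; bus BusRd; mem=90
  op6 P2: load  L2 → I/S/S/S on L2; bus (none); mem=97
  op7 P2: store L2 := 80 → I/I/M/I on L2; bus BusRdX; mem=97
  op8 P3: store L2 := 49 → I/I/I/M on L2; bus BusRdX Flush; mem=80
  op9 P2: load  L3 → I/I/S/I on L3; bus BusRd; mem=60
  op10 P0: load  L2 → S/I/I/S on L2; bus BusRd Flush; mem=49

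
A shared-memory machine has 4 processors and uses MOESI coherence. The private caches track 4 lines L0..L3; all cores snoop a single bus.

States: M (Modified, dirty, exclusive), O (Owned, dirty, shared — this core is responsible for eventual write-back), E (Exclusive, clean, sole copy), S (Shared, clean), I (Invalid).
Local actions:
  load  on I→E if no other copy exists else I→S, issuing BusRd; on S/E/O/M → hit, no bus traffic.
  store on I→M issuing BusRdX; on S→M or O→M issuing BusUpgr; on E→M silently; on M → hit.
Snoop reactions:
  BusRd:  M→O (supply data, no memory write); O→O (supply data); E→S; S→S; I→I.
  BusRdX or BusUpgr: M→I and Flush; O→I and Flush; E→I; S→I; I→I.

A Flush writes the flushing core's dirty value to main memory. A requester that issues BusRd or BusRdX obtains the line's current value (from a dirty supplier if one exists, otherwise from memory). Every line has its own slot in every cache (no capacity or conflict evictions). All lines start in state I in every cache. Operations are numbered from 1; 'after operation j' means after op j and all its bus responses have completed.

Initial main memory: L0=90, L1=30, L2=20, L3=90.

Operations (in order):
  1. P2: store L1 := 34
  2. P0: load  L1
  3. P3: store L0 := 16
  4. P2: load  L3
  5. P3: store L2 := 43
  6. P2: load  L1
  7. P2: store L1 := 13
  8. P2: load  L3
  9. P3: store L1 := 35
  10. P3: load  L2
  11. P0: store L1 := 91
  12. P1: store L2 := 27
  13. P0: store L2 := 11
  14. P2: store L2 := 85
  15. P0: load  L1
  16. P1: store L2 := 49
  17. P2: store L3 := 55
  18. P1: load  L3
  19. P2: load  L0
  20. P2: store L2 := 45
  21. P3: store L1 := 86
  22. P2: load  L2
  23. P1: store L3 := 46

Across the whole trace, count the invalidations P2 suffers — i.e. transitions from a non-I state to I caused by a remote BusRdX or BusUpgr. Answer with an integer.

invalidations = 3

1. P2: store L1 := 34  bus=[BusRdX]  L1: P0=I P1=I P2=M P3=I  mem[L1]=30
2. P0: load  L1  bus=[BusRd]  L1: P0=S P1=I P2=O P3=I  mem[L1]=30
3. P3: store L0 := 16  bus=[BusRdX]  L0: P0=I P1=I P2=I P3=M  mem[L0]=90
4. P2: load  L3  bus=[BusRd]  L3: P0=I P1=I P2=E P3=I  mem[L3]=90
5. P3: store L2 := 43  bus=[BusRdX]  L2: P0=I P1=I P2=I P3=M  mem[L2]=20
6. P2: load  L1  bus=[-]  L1: P0=S P1=I P2=O P3=I  mem[L1]=30
7. P2: store L1 := 13  bus=[BusUpgr]  L1: P0=I P1=I P2=M P3=I  mem[L1]=30
8. P2: load  L3  bus=[-]  L3: P0=I P1=I P2=E P3=I  mem[L3]=90
9. P3: store L1 := 35  bus=[BusRdX,Flush]  L1: P0=I P1=I P2=I P3=M  mem[L1]=13
10. P3: load  L2  bus=[-]  L2: P0=I P1=I P2=I P3=M  mem[L2]=20
11. P0: store L1 := 91  bus=[BusRdX,Flush]  L1: P0=M P1=I P2=I P3=I  mem[L1]=35
12. P1: store L2 := 27  bus=[BusRdX,Flush]  L2: P0=I P1=M P2=I P3=I  mem[L2]=43
13. P0: store L2 := 11  bus=[BusRdX,Flush]  L2: P0=M P1=I P2=I P3=I  mem[L2]=27
14. P2: store L2 := 85  bus=[BusRdX,Flush]  L2: P0=I P1=I P2=M P3=I  mem[L2]=11
15. P0: load  L1  bus=[-]  L1: P0=M P1=I P2=I P3=I  mem[L1]=35
16. P1: store L2 := 49  bus=[BusRdX,Flush]  L2: P0=I P1=M P2=I P3=I  mem[L2]=85
17. P2: store L3 := 55  bus=[-]  L3: P0=I P1=I P2=M P3=I  mem[L3]=90
18. P1: load  L3  bus=[BusRd]  L3: P0=I P1=S P2=O P3=I  mem[L3]=90
19. P2: load  L0  bus=[BusRd]  L0: P0=I P1=I P2=S P3=O  mem[L0]=90
20. P2: store L2 := 45  bus=[BusRdX,Flush]  L2: P0=I P1=I P2=M P3=I  mem[L2]=49
21. P3: store L1 := 86  bus=[BusRdX,Flush]  L1: P0=I P1=I P2=I P3=M  mem[L1]=91
22. P2: load  L2  bus=[-]  L2: P0=I P1=I P2=M P3=I  mem[L2]=49
23. P1: store L3 := 46  bus=[BusUpgr,Flush]  L3: P0=I P1=M P2=I P3=I  mem[L3]=55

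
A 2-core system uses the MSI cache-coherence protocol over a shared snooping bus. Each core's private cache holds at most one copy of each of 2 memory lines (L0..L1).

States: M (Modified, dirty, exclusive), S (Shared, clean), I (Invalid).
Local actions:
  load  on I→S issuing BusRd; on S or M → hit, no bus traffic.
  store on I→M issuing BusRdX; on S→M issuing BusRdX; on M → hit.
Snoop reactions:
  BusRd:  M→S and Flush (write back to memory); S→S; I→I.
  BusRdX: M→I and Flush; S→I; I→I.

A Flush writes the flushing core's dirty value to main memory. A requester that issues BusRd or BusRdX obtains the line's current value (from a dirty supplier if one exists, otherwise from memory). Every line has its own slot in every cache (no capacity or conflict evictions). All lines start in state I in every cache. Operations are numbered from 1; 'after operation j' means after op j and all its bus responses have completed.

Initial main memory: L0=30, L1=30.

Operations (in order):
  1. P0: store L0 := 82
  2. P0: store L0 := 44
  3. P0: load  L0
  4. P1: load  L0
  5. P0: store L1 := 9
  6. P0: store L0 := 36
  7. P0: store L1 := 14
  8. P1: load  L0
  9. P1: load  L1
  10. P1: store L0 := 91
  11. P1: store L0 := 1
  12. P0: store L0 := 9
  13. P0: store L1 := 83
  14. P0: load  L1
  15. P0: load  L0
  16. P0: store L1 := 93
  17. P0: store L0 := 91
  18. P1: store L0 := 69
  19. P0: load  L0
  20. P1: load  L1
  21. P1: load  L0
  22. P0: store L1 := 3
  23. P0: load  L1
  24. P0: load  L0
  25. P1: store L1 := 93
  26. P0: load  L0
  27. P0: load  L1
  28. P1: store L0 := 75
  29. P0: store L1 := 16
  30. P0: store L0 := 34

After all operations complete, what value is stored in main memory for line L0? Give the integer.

step 1: P0: store L0 := 82  ⟶  MI  (L0)  txn=BusRdX  M[L0]=30
step 2: P0: store L0 := 44  ⟶  MI  (L0)  txn=∅  M[L0]=30
step 3: P0: load  L0  ⟶  MI  (L0)  txn=∅  M[L0]=30
step 4: P1: load  L0  ⟶  SS  (L0)  txn=BusRd+Flush  M[L0]=44
step 5: P0: store L1 := 9  ⟶  MI  (L1)  txn=BusRdX  M[L1]=30
step 6: P0: store L0 := 36  ⟶  MI  (L0)  txn=BusRdX  M[L0]=44
step 7: P0: store L1 := 14  ⟶  MI  (L1)  txn=∅  M[L1]=30
step 8: P1: load  L0  ⟶  SS  (L0)  txn=BusRd+Flush  M[L0]=36
step 9: P1: load  L1  ⟶  SS  (L1)  txn=BusRd+Flush  M[L1]=14
step 10: P1: store L0 := 91  ⟶  IM  (L0)  txn=BusRdX  M[L0]=36
step 11: P1: store L0 := 1  ⟶  IM  (L0)  txn=∅  M[L0]=36
step 12: P0: store L0 := 9  ⟶  MI  (L0)  txn=BusRdX+Flush  M[L0]=1
step 13: P0: store L1 := 83  ⟶  MI  (L1)  txn=BusRdX  M[L1]=14
step 14: P0: load  L1  ⟶  MI  (L1)  txn=∅  M[L1]=14
step 15: P0: load  L0  ⟶  MI  (L0)  txn=∅  M[L0]=1
step 16: P0: store L1 := 93  ⟶  MI  (L1)  txn=∅  M[L1]=14
step 17: P0: store L0 := 91  ⟶  MI  (L0)  txn=∅  M[L0]=1
step 18: P1: store L0 := 69  ⟶  IM  (L0)  txn=BusRdX+Flush  M[L0]=91
step 19: P0: load  L0  ⟶  SS  (L0)  txn=BusRd+Flush  M[L0]=69
step 20: P1: load  L1  ⟶  SS  (L1)  txn=BusRd+Flush  M[L1]=93
step 21: P1: load  L0  ⟶  SS  (L0)  txn=∅  M[L0]=69
step 22: P0: store L1 := 3  ⟶  MI  (L1)  txn=BusRdX  M[L1]=93
step 23: P0: load  L1  ⟶  MI  (L1)  txn=∅  M[L1]=93
step 24: P0: load  L0  ⟶  SS  (L0)  txn=∅  M[L0]=69
step 25: P1: store L1 := 93  ⟶  IM  (L1)  txn=BusRdX+Flush  M[L1]=3
step 26: P0: load  L0  ⟶  SS  (L0)  txn=∅  M[L0]=69
step 27: P0: load  L1  ⟶  SS  (L1)  txn=BusRd+Flush  M[L1]=93
step 28: P1: store L0 := 75  ⟶  IM  (L0)  txn=BusRdX  M[L0]=69
step 29: P0: store L1 := 16  ⟶  MI  (L1)  txn=BusRdX  M[L1]=93
step 30: P0: store L0 := 34  ⟶  MI  (L0)  txn=BusRdX+Flush  M[L0]=75

memory[L0] = 75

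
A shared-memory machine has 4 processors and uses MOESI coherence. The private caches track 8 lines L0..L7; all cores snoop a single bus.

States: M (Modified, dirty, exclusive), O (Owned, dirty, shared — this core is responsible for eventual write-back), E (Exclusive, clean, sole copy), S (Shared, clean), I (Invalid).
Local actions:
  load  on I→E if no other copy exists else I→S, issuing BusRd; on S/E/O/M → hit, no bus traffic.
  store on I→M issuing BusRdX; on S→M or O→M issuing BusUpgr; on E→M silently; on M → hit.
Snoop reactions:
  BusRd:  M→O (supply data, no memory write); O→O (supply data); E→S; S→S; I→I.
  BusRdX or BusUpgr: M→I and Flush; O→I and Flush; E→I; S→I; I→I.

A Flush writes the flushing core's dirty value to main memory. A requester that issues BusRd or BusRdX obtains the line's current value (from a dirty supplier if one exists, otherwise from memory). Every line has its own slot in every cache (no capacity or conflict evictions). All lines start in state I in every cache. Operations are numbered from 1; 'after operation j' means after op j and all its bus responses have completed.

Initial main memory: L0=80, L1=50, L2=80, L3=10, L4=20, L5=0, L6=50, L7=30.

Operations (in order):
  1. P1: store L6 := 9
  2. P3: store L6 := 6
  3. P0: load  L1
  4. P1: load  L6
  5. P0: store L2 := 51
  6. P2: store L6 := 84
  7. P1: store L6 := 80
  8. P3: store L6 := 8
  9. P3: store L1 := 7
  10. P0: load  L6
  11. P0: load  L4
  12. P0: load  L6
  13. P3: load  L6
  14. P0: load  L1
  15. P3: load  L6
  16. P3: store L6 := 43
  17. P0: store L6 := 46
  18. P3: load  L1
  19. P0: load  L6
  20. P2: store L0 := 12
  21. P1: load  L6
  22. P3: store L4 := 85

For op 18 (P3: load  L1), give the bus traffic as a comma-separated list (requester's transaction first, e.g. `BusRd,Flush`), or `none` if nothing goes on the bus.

bus = none

step 1: P1: store L6 := 9  ⟶  IMII  (L6)  txn=BusRdX  M[L6]=50
step 2: P3: store L6 := 6  ⟶  IIIM  (L6)  txn=BusRdX+Flush  M[L6]=9
step 3: P0: load  L1  ⟶  EIII  (L1)  txn=BusRd  M[L1]=50
step 4: P1: load  L6  ⟶  ISIO  (L6)  txn=BusRd  M[L6]=9
step 5: P0: store L2 := 51  ⟶  MIII  (L2)  txn=BusRdX  M[L2]=80
step 6: P2: store L6 := 84  ⟶  IIMI  (L6)  txn=BusRdX+Flush  M[L6]=6
step 7: P1: store L6 := 80  ⟶  IMII  (L6)  txn=BusRdX+Flush  M[L6]=84
step 8: P3: store L6 := 8  ⟶  IIIM  (L6)  txn=BusRdX+Flush  M[L6]=80
step 9: P3: store L1 := 7  ⟶  IIIM  (L1)  txn=BusRdX  M[L1]=50
step 10: P0: load  L6  ⟶  SIIO  (L6)  txn=BusRd  M[L6]=80
step 11: P0: load  L4  ⟶  EIII  (L4)  txn=BusRd  M[L4]=20
step 12: P0: load  L6  ⟶  SIIO  (L6)  txn=∅  M[L6]=80
step 13: P3: load  L6  ⟶  SIIO  (L6)  txn=∅  M[L6]=80
step 14: P0: load  L1  ⟶  SIIO  (L1)  txn=BusRd  M[L1]=50
step 15: P3: load  L6  ⟶  SIIO  (L6)  txn=∅  M[L6]=80
step 16: P3: store L6 := 43  ⟶  IIIM  (L6)  txn=BusUpgr  M[L6]=80
step 17: P0: store L6 := 46  ⟶  MIII  (L6)  txn=BusRdX+Flush  M[L6]=43
step 18: P3: load  L1  ⟶  SIIO  (L1)  txn=∅  M[L1]=50
step 19: P0: load  L6  ⟶  MIII  (L6)  txn=∅  M[L6]=43
step 20: P2: store L0 := 12  ⟶  IIMI  (L0)  txn=BusRdX  M[L0]=80
step 21: P1: load  L6  ⟶  OSII  (L6)  txn=BusRd  M[L6]=43
step 22: P3: store L4 := 85  ⟶  IIIM  (L4)  txn=BusRdX  M[L4]=20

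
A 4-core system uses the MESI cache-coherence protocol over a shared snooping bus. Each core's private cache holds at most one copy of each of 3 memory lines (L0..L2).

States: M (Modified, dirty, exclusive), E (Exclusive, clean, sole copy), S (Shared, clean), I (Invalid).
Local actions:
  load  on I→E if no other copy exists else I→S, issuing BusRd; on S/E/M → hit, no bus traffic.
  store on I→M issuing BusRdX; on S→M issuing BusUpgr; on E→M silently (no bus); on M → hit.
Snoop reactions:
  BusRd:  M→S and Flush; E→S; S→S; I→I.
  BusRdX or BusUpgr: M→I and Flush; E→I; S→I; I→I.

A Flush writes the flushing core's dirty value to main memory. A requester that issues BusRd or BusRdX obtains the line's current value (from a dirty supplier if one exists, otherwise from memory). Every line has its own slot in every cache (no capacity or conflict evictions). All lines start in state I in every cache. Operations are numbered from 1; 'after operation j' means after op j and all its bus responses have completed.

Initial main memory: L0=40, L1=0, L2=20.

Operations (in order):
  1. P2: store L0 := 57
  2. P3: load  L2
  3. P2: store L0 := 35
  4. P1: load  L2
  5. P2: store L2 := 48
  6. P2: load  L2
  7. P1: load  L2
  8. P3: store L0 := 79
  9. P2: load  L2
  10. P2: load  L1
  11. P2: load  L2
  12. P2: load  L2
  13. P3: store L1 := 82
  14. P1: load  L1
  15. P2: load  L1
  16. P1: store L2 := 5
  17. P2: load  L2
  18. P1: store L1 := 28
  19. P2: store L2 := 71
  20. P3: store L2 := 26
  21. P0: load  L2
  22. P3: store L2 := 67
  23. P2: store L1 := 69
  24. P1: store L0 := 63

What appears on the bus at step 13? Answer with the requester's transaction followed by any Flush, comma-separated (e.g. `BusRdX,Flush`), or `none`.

1. P2: store L0 := 57  bus=[BusRdX]  L0: P0=I P1=I P2=M P3=I  mem[L0]=40
2. P3: load  L2  bus=[BusRd]  L2: P0=I P1=I P2=I P3=E  mem[L2]=20
3. P2: store L0 := 35  bus=[-]  L0: P0=I P1=I P2=M P3=I  mem[L0]=40
4. P1: load  L2  bus=[BusRd]  L2: P0=I P1=S P2=I P3=S  mem[L2]=20
5. P2: store L2 := 48  bus=[BusRdX]  L2: P0=I P1=I P2=M P3=I  mem[L2]=20
6. P2: load  L2  bus=[-]  L2: P0=I P1=I P2=M P3=I  mem[L2]=20
7. P1: load  L2  bus=[BusRd,Flush]  L2: P0=I P1=S P2=S P3=I  mem[L2]=48
8. P3: store L0 := 79  bus=[BusRdX,Flush]  L0: P0=I P1=I P2=I P3=M  mem[L0]=35
9. P2: load  L2  bus=[-]  L2: P0=I P1=S P2=S P3=I  mem[L2]=48
10. P2: load  L1  bus=[BusRd]  L1: P0=I P1=I P2=E P3=I  mem[L1]=0
11. P2: load  L2  bus=[-]  L2: P0=I P1=S P2=S P3=I  mem[L2]=48
12. P2: load  L2  bus=[-]  L2: P0=I P1=S P2=S P3=I  mem[L2]=48
13. P3: store L1 := 82  bus=[BusRdX]  L1: P0=I P1=I P2=I P3=M  mem[L1]=0
14. P1: load  L1  bus=[BusRd,Flush]  L1: P0=I P1=S P2=I P3=S  mem[L1]=82
15. P2: load  L1  bus=[BusRd]  L1: P0=I P1=S P2=S P3=S  mem[L1]=82
16. P1: store L2 := 5  bus=[BusUpgr]  L2: P0=I P1=M P2=I P3=I  mem[L2]=48
17. P2: load  L2  bus=[BusRd,Flush]  L2: P0=I P1=S P2=S P3=I  mem[L2]=5
18. P1: store L1 := 28  bus=[BusUpgr]  L1: P0=I P1=M P2=I P3=I  mem[L1]=82
19. P2: store L2 := 71  bus=[BusUpgr]  L2: P0=I P1=I P2=M P3=I  mem[L2]=5
20. P3: store L2 := 26  bus=[BusRdX,Flush]  L2: P0=I P1=I P2=I P3=M  mem[L2]=71
21. P0: load  L2  bus=[BusRd,Flush]  L2: P0=S P1=I P2=I P3=S  mem[L2]=26
22. P3: store L2 := 67  bus=[BusUpgr]  L2: P0=I P1=I P2=I P3=M  mem[L2]=26
23. P2: store L1 := 69  bus=[BusRdX,Flush]  L1: P0=I P1=I P2=M P3=I  mem[L1]=28
24. P1: store L0 := 63  bus=[BusRdX,Flush]  L0: P0=I P1=M P2=I P3=I  mem[L0]=79

bus = BusRdX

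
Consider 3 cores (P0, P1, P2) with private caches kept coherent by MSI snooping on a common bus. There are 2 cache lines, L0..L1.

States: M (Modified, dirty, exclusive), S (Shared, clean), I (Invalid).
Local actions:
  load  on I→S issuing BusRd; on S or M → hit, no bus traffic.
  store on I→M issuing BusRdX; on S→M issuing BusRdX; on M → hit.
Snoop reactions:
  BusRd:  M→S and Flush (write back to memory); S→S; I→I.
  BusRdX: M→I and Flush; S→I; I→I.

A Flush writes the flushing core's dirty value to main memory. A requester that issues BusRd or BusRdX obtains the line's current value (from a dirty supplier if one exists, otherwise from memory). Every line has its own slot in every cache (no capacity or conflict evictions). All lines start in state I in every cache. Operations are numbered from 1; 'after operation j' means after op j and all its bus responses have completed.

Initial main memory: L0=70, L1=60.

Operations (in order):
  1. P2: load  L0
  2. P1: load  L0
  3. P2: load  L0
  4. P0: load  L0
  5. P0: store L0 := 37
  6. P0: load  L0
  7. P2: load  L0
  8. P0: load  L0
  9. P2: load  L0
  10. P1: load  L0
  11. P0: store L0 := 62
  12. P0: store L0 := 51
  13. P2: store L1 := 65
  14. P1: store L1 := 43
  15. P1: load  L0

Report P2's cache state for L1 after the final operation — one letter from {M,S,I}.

state = I

step 1: P2: load  L0  ⟶  IIS  (L0)  txn=BusRd  M[L0]=70
step 2: P1: load  L0  ⟶  ISS  (L0)  txn=BusRd  M[L0]=70
step 3: P2: load  L0  ⟶  ISS  (L0)  txn=∅  M[L0]=70
step 4: P0: load  L0  ⟶  SSS  (L0)  txn=BusRd  M[L0]=70
step 5: P0: store L0 := 37  ⟶  MII  (L0)  txn=BusRdX  M[L0]=70
step 6: P0: load  L0  ⟶  MII  (L0)  txn=∅  M[L0]=70
step 7: P2: load  L0  ⟶  SIS  (L0)  txn=BusRd+Flush  M[L0]=37
step 8: P0: load  L0  ⟶  SIS  (L0)  txn=∅  M[L0]=37
step 9: P2: load  L0  ⟶  SIS  (L0)  txn=∅  M[L0]=37
step 10: P1: load  L0  ⟶  SSS  (L0)  txn=BusRd  M[L0]=37
step 11: P0: store L0 := 62  ⟶  MII  (L0)  txn=BusRdX  M[L0]=37
step 12: P0: store L0 := 51  ⟶  MII  (L0)  txn=∅  M[L0]=37
step 13: P2: store L1 := 65  ⟶  IIM  (L1)  txn=BusRdX  M[L1]=60
step 14: P1: store L1 := 43  ⟶  IMI  (L1)  txn=BusRdX+Flush  M[L1]=65
step 15: P1: load  L0  ⟶  SSI  (L0)  txn=BusRd+Flush  M[L0]=51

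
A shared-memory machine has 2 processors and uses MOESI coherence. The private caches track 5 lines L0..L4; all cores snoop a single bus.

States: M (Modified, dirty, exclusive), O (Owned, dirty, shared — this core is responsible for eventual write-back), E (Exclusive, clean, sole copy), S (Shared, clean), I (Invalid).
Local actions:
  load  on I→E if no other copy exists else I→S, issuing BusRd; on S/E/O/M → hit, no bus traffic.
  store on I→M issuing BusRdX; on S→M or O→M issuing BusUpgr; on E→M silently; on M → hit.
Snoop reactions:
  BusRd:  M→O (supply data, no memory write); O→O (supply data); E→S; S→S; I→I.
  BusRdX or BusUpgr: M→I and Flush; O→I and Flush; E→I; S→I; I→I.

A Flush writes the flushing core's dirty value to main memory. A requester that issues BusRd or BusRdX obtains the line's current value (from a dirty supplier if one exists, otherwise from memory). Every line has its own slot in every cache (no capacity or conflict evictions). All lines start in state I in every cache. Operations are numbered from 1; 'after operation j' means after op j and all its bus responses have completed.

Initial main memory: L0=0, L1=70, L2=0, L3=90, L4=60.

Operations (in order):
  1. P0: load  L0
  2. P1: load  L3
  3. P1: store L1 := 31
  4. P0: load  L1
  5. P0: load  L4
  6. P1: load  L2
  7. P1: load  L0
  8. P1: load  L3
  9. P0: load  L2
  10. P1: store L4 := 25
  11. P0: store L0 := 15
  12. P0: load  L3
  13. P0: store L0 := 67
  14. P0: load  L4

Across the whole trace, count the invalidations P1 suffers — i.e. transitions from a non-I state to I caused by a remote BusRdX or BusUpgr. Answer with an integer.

[1] P0: load  L0 | P0:E(0), P1:I | bus: BusRd
[2] P1: load  L3 | P0:I, P1:E(90) | bus: BusRd
[3] P1: store L1 := 31 | P0:I, P1:M(31) | bus: BusRdX
[4] P0: load  L1 | P0:S(31), P1:O(31) | bus: BusRd
[5] P0: load  L4 | P0:E(60), P1:I | bus: BusRd
[6] P1: load  L2 | P0:I, P1:E(0) | bus: BusRd
[7] P1: load  L0 | P0:S(0), P1:S(0) | bus: BusRd
[8] P1: load  L3 | P0:I, P1:E(90) | bus: none
[9] P0: load  L2 | P0:S(0), P1:S(0) | bus: BusRd
[10] P1: store L4 := 25 | P0:I, P1:M(25) | bus: BusRdX
[11] P0: store L0 := 15 | P0:M(15), P1:I | bus: BusUpgr
[12] P0: load  L3 | P0:S(90), P1:S(90) | bus: BusRd
[13] P0: store L0 := 67 | P0:M(67), P1:I | bus: none
[14] P0: load  L4 | P0:S(25), P1:O(25) | bus: BusRd

invalidations = 1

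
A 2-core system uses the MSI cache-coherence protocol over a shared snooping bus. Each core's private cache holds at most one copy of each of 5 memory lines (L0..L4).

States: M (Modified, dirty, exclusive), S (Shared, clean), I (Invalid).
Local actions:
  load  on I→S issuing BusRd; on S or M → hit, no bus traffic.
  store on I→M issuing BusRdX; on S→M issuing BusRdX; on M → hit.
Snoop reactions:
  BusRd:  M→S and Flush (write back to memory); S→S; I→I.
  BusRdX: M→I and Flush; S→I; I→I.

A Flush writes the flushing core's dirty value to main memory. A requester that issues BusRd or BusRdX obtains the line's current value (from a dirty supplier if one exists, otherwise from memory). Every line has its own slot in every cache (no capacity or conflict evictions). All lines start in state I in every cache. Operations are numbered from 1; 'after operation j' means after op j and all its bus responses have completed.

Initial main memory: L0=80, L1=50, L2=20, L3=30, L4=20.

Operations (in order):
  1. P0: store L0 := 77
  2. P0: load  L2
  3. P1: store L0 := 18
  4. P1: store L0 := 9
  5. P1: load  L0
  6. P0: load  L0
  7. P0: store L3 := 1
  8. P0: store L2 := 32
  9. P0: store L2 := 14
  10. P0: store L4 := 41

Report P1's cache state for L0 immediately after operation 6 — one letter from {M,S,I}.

state = S

  op1 P0: store L0 := 77 → M/I on L0; bus BusRdX; mem=80
  op2 P0: load  L2 → S/I on L2; bus BusRd; mem=20
  op3 P1: store L0 := 18 → I/M on L0; bus BusRdX Flush; mem=77
  op4 P1: store L0 := 9 → I/M on L0; bus (none); mem=77
  op5 P1: load  L0 → I/M on L0; bus (none); mem=77
  op6 P0: load  L0 → S/S on L0; bus BusRd Flush; mem=9
  op7 P0: store L3 := 1 → M/I on L3; bus BusRdX; mem=30
  op8 P0: store L2 := 32 → M/I on L2; bus BusRdX; mem=20
  op9 P0: store L2 := 14 → M/I on L2; bus (none); mem=20
  op10 P0: store L4 := 41 → M/I on L4; bus BusRdX; mem=20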